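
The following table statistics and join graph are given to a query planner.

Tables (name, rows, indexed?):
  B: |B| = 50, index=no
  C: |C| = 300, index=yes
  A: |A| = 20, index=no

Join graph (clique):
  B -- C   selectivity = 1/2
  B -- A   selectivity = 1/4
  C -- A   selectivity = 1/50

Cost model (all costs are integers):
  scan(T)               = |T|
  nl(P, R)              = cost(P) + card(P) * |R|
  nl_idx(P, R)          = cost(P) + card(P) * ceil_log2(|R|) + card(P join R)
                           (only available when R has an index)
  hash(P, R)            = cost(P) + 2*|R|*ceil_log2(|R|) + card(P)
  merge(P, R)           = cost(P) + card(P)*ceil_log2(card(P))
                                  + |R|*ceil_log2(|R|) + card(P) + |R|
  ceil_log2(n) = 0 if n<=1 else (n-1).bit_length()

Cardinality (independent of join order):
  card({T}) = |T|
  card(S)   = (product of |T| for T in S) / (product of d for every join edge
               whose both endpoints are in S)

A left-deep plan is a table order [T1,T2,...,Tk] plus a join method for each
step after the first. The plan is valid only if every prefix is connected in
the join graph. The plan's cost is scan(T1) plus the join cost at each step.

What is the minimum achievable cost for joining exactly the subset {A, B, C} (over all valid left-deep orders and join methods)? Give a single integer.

1040

Selinger DP over subsets of {A,B,C}:
  {B}: scan cost=50, card=50
  {C}: scan cost=300, card=300
  {A}: scan cost=20, card=20
  {BC}: card=7500; try (B,hash)→1200, (C,merge)→3400, (B,merge)→3650, (C,hash)→5500, (C,nl_idx)→8000, (C,nl)→15050 …(+1); best=1200 via (B,hash)
  {AB}: card=250; try (A,hash)→300, (B,merge)→490, (A,merge)→520, (B,hash)→640, (B,nl)→1020, (A,nl)→1050; best=300 via (A,hash)
  {AC}: card=120; try (C,nl_idx)→320, (A,hash)→800, (C,merge)→3140, (A,merge)→3420, (C,hash)→5440, (C,nl)→6020 …(+1); best=320 via (C,nl_idx)
  {ABC}: card=750; try (B,hash)→1040, (B,merge)→1630, (C,nl_idx)→3300, (C,merge)→5550, (C,hash)→5950, (B,nl)→6320 …(+4); best=1040 via (B,hash)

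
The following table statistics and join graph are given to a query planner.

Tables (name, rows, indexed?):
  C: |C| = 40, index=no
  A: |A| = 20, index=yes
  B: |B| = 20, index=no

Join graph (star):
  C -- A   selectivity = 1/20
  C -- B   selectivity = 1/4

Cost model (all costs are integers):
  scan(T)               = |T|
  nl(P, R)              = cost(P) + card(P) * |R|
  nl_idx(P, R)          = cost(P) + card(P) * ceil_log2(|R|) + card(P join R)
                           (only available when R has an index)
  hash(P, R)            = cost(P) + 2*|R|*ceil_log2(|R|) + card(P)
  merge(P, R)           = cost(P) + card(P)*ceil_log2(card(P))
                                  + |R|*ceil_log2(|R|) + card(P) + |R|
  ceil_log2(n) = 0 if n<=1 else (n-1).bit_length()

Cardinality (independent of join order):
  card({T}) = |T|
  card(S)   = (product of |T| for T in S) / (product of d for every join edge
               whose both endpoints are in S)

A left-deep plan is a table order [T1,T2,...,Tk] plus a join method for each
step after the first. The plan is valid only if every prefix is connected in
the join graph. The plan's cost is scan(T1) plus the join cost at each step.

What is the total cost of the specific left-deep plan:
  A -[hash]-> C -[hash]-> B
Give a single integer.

760

step 1: scan A: cost=20, card=20
step 2: join C via hash
    card(P join C) = 20*40/(20) = 40
    cost = 20 + 2*40*6 + 20 = 520
step 3: join B via hash
    card(P join B) = 40*20/(4) = 200
    cost = 520 + 2*20*5 + 40 = 760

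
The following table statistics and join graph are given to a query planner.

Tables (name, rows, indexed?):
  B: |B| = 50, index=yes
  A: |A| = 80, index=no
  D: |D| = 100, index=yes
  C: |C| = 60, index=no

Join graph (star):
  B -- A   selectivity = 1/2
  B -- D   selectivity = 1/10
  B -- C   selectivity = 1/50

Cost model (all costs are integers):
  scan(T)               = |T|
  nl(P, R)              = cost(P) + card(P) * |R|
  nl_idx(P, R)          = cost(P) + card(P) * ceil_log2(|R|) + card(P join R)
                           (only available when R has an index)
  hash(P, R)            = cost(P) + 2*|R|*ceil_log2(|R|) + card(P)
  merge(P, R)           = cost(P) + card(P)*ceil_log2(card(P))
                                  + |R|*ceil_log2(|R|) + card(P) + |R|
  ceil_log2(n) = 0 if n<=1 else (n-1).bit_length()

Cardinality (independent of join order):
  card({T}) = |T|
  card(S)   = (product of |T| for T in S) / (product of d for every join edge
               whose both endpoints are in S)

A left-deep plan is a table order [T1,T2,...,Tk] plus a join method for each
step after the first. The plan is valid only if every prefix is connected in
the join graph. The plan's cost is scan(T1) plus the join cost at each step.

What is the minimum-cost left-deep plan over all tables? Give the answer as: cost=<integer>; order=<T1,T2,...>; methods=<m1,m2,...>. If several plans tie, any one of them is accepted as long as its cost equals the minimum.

cost=3220; order=C,B,D,A; methods=nl_idx,nl_idx,hash

Selinger DP (subsets sized 1..n):
  {B}: scan cost=50, card=50
  {A}: scan cost=80, card=80
  {D}: scan cost=100, card=100
  {C}: scan cost=60, card=60
  {AB}: card=2000; try (B,hash)→760, (A,merge)→1040, (B,merge)→1070, (A,hash)→1220, (B,nl_idx)→2560, (A,nl)→4050 …(+1); best=760 via (B,hash)
  {BD}: card=500; try (B,hash)→800, (D,nl_idx)→900, (D,merge)→1200, (B,nl_idx)→1200, (B,merge)→1250, (D,hash)→1500 …(+2); best=800 via (B,hash)
  {BC}: card=60; try (B,nl_idx)→480, (B,hash)→720, (C,hash)→820, (C,merge)→820, (B,merge)→830, (C,nl)→3050 …(+1); best=480 via (B,nl_idx)
  {ABD}: card=20000; try (A,hash)→2420, (D,hash)→4160, (A,merge)→6440, (D,merge)→25560, (D,nl_idx)→34760, (A,nl)→40800 …(+1); best=2420 via (A,hash)
  {ABC}: card=2400; try (A,merge)→1540, (A,hash)→1660, (C,hash)→3480, (A,nl)→5280, (C,merge)→25180, (C,nl)→120760; best=1540 via (A,merge)
  {BCD}: card=600; try (D,nl_idx)→1500, (D,merge)→1700, (D,hash)→1940, (C,hash)→2020, (C,merge)→6220, (D,nl)→6480 …(+1); best=1500 via (D,nl_idx)
  {ABCD}: card=24000; try (A,hash)→3220, (D,hash)→5340, (A,merge)→8740, (C,hash)→23140, (D,merge)→33540, (D,nl_idx)→42340 …(+4); best=3220 via (A,hash)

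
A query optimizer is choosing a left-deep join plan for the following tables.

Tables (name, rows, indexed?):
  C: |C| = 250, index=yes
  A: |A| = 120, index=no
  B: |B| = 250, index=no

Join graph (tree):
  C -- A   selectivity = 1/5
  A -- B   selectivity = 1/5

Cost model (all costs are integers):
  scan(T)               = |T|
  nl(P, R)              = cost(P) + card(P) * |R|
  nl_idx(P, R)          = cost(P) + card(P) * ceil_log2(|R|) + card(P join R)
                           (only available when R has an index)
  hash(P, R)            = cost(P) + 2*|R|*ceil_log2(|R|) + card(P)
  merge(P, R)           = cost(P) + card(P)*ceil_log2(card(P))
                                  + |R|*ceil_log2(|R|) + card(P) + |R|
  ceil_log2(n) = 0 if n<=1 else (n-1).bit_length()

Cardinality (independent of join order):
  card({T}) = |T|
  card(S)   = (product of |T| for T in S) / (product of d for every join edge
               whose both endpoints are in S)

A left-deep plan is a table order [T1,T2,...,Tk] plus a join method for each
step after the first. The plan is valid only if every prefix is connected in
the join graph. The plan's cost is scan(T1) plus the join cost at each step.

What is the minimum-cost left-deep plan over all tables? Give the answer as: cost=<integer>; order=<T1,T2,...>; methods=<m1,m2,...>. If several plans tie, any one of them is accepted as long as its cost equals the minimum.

Selinger DP (subsets sized 1..n):
  {C}: scan cost=250, card=250
  {A}: scan cost=120, card=120
  {B}: scan cost=250, card=250
  {AC}: card=6000; try (A,hash)→2180, (C,merge)→3330, (A,merge)→3460, (C,hash)→4240, (C,nl_idx)→7080, (C,nl)→30120 …(+1); best=2180 via (A,hash)
  {AB}: card=6000; try (A,hash)→2180, (B,merge)→3330, (A,merge)→3460, (B,hash)→4240, (B,nl)→30120, (A,nl)→30250; best=2180 via (A,hash)
  {ABC}: card=300000; try (C,hash)→12180, (B,hash)→12180, (C,merge)→88430, (B,merge)→88430, (C,nl_idx)→350180, (C,nl)→1502180 …(+1); best=12180 via (C,hash)

cost=12180; order=B,A,C; methods=hash,hash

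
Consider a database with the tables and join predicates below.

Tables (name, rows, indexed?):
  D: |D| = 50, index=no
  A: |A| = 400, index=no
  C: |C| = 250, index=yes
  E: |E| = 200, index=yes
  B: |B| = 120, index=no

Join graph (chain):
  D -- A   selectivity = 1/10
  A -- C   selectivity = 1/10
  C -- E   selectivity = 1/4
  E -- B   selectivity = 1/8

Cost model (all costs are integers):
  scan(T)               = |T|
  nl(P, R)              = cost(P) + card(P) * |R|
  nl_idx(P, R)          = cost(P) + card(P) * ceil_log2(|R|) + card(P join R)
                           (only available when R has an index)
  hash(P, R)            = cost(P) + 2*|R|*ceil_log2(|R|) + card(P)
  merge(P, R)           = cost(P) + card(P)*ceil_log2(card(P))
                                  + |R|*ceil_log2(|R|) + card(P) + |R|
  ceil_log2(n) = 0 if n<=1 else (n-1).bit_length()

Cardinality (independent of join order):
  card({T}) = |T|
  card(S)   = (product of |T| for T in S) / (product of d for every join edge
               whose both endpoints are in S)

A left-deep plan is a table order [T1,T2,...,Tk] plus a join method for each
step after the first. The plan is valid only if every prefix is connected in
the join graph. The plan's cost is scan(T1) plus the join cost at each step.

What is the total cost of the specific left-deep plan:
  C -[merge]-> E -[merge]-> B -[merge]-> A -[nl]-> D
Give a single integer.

step 1: scan C: cost=250, card=250
step 2: join E via merge
    card(P join E) = 250*200/(4) = 12500
    cost = 250 + 250*8 + 200*8 + 250 + 200 = 4300
step 3: join B via merge
    card(P join B) = 12500*120/(8) = 187500
    cost = 4300 + 12500*14 + 120*7 + 12500 + 120 = 192760
step 4: join A via merge
    card(P join A) = 187500*400/(10) = 7500000
    cost = 192760 + 187500*18 + 400*9 + 187500 + 400 = 3759260
step 5: join D via nl
    card(P join D) = 7500000*50/(10) = 37500000
    cost = 3759260 + 7500000*50 = 378759260

378759260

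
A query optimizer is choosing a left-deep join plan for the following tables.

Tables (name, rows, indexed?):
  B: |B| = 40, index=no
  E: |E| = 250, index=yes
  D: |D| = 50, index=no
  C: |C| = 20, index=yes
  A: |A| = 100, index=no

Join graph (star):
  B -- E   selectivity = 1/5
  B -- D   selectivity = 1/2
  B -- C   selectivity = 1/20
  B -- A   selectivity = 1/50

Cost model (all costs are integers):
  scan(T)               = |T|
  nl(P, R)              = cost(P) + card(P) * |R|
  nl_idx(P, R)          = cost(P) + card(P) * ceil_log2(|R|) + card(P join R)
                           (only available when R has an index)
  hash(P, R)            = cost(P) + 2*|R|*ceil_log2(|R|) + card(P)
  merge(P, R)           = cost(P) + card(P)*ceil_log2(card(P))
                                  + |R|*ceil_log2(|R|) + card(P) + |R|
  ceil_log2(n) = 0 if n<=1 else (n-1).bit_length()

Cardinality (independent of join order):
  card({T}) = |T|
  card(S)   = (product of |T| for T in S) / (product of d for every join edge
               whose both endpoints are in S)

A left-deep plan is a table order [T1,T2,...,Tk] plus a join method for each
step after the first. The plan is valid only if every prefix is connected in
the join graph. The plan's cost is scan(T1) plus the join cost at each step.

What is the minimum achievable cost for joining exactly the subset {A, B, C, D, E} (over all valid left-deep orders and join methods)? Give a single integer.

Selinger DP over subsets of {A,B,C,D,E}:
  {B}: scan cost=40, card=40
  {E}: scan cost=250, card=250
  {D}: scan cost=50, card=50
  {C}: scan cost=20, card=20
  {A}: scan cost=100, card=100
  {BE}: card=2000; try (B,hash)→980, (E,nl_idx)→2360, (E,merge)→2570, (B,merge)→2780, (E,hash)→4080, (E,nl)→10040 …(+1); best=980 via (B,hash)
  {BD}: card=1000; try (B,hash)→580, (D,merge)→670, (D,hash)→680, (B,merge)→680, (D,nl)→2040, (B,nl)→2050; best=580 via (B,hash)
  {BC}: card=40; try (C,hash)→280, (C,nl_idx)→280, (B,merge)→420, (C,merge)→440, (B,hash)→520, (B,nl)→820 …(+1); best=280 via (C,hash)
  {AB}: card=80; try (B,hash)→680, (A,merge)→1120, (B,merge)→1180, (A,hash)→1480, (A,nl)→4040, (B,nl)→4100; best=680 via (B,hash)
  {BDE}: card=50000; try (D,hash)→3580, (E,hash)→5580, (E,merge)→13830, (D,merge)→25330, (E,nl_idx)→58580, (D,nl)→100980 …(+1); best=3580 via (D,hash)
  {BCE}: card=2000; try (E,nl_idx)→2600, (E,merge)→2810, (C,hash)→3180, (E,hash)→4320, (E,nl)→10280, (C,nl_idx)→12980 …(+2); best=2600 via (E,nl_idx)
  {ABE}: card=4000; try (E,merge)→3570, (A,hash)→4380, (E,hash)→4760, (E,nl_idx)→5320, (E,nl)→20680, (A,merge)→25780 …(+1); best=3570 via (E,merge)
  {BCD}: card=1000; try (D,merge)→910, (D,hash)→920, (C,hash)→1780, (D,nl)→2280, (C,nl_idx)→6580, (C,merge)→11700 …(+1); best=910 via (D,merge)
  {ABD}: card=2000; try (D,hash)→1360, (D,merge)→1670, (A,hash)→2980, (D,nl)→4680, (A,merge)→12380, (A,nl)→100580; best=1360 via (D,hash)
  {ABC}: card=80; try (C,hash)→960, (C,nl_idx)→1160, (A,merge)→1360, (C,merge)→1440, (A,hash)→1720, (C,nl)→2280 …(+1); best=960 via (C,hash)
  {BCDE}: card=50000; try (D,hash)→5200, (E,hash)→5910, (E,merge)→14160, (D,merge)→26950, (C,hash)→53780, (E,nl_idx)→58910 …(+5); best=5200 via (D,hash)
  {ABDE}: card=100000; try (E,hash)→7360, (D,hash)→8170, (E,merge)→27610, (A,hash)→54980, (D,merge)→55920, (E,nl_idx)→117360 …(+4); best=7360 via (E,hash)
  {ABCE}: card=4000; try (E,merge)→3850, (E,hash)→5040, (E,nl_idx)→5600, (A,hash)→6000, (C,hash)→7770, (E,nl)→20960 …(+5); best=3850 via (E,merge)
  {ABCD}: card=2000; try (D,hash)→1640, (D,merge)→1950, (A,hash)→3310, (C,hash)→3560, (D,nl)→4960, (A,merge)→12710 …(+4); best=1640 via (D,hash)
  {ABCDE}: card=100000; try (E,hash)→7640, (D,hash)→8450, (E,merge)→27890, (D,merge)→56200, (A,hash)→56600, (C,hash)→107560 …(+8); best=7640 via (E,hash)

7640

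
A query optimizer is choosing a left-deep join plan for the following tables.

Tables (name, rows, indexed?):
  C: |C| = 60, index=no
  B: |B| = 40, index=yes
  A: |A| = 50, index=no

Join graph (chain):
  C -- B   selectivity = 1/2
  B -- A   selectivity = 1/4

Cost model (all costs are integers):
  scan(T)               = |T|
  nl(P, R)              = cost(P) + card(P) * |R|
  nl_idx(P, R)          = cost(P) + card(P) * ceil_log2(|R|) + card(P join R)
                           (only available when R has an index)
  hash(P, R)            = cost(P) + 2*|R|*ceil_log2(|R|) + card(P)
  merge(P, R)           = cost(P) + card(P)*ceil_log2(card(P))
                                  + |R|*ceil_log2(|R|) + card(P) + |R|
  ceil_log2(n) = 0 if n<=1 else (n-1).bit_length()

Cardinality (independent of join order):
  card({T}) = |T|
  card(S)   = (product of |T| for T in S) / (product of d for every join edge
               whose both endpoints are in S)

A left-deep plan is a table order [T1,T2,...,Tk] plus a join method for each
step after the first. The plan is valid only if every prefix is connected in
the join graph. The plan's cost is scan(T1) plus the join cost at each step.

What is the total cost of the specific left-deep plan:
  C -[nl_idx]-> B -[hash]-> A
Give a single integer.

3420

step 1: scan C: cost=60, card=60
step 2: join B via nl_idx
    card(P join B) = 60*40/(2) = 1200
    cost = 60 + 60*6 + 1200 = 1620
step 3: join A via hash
    card(P join A) = 1200*50/(4) = 15000
    cost = 1620 + 2*50*6 + 1200 = 3420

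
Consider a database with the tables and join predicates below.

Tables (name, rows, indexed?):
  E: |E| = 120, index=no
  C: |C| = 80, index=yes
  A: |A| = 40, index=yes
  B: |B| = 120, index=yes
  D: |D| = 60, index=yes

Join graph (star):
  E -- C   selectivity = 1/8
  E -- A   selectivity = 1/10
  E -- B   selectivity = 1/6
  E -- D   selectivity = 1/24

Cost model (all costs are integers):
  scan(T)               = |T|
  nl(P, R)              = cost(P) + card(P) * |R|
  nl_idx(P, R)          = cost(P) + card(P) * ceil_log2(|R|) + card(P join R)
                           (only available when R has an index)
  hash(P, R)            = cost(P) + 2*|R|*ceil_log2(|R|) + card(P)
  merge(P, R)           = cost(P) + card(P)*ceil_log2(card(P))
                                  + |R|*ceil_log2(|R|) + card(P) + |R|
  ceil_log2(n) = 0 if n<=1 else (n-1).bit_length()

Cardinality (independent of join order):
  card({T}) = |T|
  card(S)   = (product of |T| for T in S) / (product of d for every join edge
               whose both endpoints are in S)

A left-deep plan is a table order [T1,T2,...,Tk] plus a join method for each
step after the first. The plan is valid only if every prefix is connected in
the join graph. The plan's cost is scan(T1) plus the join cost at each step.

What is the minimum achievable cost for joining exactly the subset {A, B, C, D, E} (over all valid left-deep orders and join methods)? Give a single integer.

Selinger DP over subsets of {A,B,C,D,E}:
  {E}: scan cost=120, card=120
  {C}: scan cost=80, card=80
  {A}: scan cost=40, card=40
  {B}: scan cost=120, card=120
  {D}: scan cost=60, card=60
  {CE}: card=1200; try (C,hash)→1360, (E,merge)→1680, (C,merge)→1720, (E,hash)→1840, (C,nl_idx)→2160, (E,nl)→9680 …(+1); best=1360 via (C,hash)
  {AE}: card=480; try (A,hash)→720, (E,merge)→1280, (A,nl_idx)→1320, (A,merge)→1360, (E,hash)→1760, (E,nl)→4840 …(+1); best=720 via (A,hash)
  {BE}: card=2400; try (E,hash)→1920, (B,hash)→1920, (E,merge)→2040, (B,merge)→2040, (B,nl_idx)→3360, (E,nl)→14520 …(+1); best=1920 via (E,hash)
  {DE}: card=300; try (D,hash)→960, (D,nl_idx)→1140, (E,merge)→1440, (D,merge)→1500, (E,hash)→1800, (E,nl)→7260 …(+1); best=960 via (D,hash)
  {ACE}: card=4800; try (C,hash)→2320, (A,hash)→3040, (C,merge)→6160, (C,nl_idx)→8880, (A,nl_idx)→13360, (A,merge)→16040 …(+2); best=2320 via (C,hash)
  {BCE}: card=24000; try (B,hash)→4240, (C,hash)→5440, (B,merge)→16720, (C,merge)→33760, (B,nl_idx)→33760, (C,nl_idx)→42720 …(+2); best=4240 via (B,hash)
  {CDE}: card=3000; try (C,hash)→2380, (D,hash)→3280, (C,merge)→4600, (C,nl_idx)→6060, (D,nl_idx)→11560, (D,merge)→16180 …(+2); best=2380 via (C,hash)
  {ABE}: card=9600; try (B,hash)→2880, (A,hash)→4800, (B,merge)→6480, (B,nl_idx)→13680, (A,nl_idx)→25920, (A,merge)→33400 …(+2); best=2880 via (B,hash)
  {ADE}: card=1200; try (A,hash)→1740, (D,hash)→1920, (A,nl_idx)→3960, (A,merge)→4240, (D,nl_idx)→4800, (D,merge)→5940 …(+2); best=1740 via (A,hash)
  {BDE}: card=6000; try (B,hash)→2940, (B,merge)→4920, (D,hash)→5040, (B,nl_idx)→9060, (D,nl_idx)→22320, (D,merge)→33540 …(+2); best=2940 via (B,hash)
  {ABCE}: card=96000; try (B,hash)→8800, (C,hash)→13600, (A,hash)→28720, (B,merge)→70480, (B,nl_idx)→131920, (C,merge)→147520 …(+6); best=8800 via (B,hash)
  {ACDE}: card=12000; try (C,hash)→4060, (A,hash)→5860, (D,hash)→7840, (C,merge)→16780, (C,nl_idx)→22140, (A,nl_idx)→32380 …(+6); best=4060 via (C,hash)
  {BCDE}: card=60000; try (B,hash)→7060, (C,hash)→10060, (D,hash)→28960, (B,merge)→42340, (B,nl_idx)→83380, (C,merge)→87580 …(+6); best=7060 via (B,hash)
  {ABDE}: card=24000; try (B,hash)→4620, (A,hash)→9420, (D,hash)→13200, (B,merge)→17100, (B,nl_idx)→34140, (A,nl_idx)→62940 …(+6); best=4620 via (B,hash)
  {ABCDE}: card=240000; try (B,hash)→17740, (C,hash)→29740, (A,hash)→67540, (D,hash)→105520, (B,merge)→185020, (B,nl_idx)→328060 …(+10); best=17740 via (B,hash)

17740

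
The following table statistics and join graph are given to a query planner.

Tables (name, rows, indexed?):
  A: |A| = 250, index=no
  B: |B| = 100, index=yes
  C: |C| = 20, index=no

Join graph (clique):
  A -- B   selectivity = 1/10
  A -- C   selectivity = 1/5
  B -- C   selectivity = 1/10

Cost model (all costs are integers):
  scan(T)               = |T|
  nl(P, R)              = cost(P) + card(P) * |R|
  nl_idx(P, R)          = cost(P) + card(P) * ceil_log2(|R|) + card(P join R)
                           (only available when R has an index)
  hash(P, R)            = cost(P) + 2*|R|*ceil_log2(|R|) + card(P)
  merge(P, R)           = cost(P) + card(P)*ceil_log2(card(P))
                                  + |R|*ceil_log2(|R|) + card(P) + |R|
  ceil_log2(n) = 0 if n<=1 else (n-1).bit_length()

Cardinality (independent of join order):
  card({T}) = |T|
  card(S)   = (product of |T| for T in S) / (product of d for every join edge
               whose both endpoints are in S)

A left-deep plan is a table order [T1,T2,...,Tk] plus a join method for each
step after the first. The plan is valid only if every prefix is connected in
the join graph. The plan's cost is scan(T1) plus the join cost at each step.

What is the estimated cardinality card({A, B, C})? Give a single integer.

Tables in S: A(250), B(100), C(20)
Edges inside S: A-B(d=10), A-C(d=5), B-C(d=10)
numerator = 250 * 100 * 20 = 500000
denominator = 10 * 5 * 10 = 500
card(S) = 500000 / 500 = 1000

1000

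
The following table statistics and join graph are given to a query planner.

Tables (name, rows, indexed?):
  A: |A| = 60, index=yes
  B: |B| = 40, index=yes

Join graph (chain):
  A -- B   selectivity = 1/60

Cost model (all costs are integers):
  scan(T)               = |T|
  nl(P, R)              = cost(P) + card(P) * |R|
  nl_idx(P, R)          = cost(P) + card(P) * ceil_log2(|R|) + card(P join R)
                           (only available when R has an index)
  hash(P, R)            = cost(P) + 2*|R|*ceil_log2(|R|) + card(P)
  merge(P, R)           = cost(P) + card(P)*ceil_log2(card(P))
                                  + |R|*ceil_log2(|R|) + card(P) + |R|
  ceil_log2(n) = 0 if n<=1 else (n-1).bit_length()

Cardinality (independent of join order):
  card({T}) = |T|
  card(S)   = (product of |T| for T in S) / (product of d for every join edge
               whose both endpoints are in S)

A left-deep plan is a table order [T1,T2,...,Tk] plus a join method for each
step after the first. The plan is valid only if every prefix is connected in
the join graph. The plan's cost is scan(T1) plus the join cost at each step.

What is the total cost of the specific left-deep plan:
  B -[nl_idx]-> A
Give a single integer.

step 1: scan B: cost=40, card=40
step 2: join A via nl_idx
    card(P join A) = 40*60/(60) = 40
    cost = 40 + 40*6 + 40 = 320

320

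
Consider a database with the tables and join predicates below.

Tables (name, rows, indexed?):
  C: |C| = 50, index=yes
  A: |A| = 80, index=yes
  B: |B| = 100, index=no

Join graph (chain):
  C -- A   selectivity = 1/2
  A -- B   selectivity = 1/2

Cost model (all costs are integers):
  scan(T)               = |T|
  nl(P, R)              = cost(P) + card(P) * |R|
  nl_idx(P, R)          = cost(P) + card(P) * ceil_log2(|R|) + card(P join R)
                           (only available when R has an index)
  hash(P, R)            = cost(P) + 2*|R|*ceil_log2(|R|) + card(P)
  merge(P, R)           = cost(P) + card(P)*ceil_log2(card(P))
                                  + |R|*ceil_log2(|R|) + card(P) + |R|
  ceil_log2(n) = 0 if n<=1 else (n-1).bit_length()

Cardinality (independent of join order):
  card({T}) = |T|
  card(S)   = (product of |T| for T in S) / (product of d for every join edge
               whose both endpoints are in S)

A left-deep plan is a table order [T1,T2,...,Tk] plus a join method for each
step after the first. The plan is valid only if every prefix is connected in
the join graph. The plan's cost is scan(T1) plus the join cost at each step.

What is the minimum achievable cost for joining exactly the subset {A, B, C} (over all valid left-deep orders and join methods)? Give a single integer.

4160

Selinger DP over subsets of {A,B,C}:
  {C}: scan cost=50, card=50
  {A}: scan cost=80, card=80
  {B}: scan cost=100, card=100
  {AC}: card=2000; try (C,hash)→760, (A,merge)→1040, (C,merge)→1070, (A,hash)→1220, (A,nl_idx)→2400, (C,nl_idx)→2560 …(+2); best=760 via (C,hash)
  {AB}: card=4000; try (A,hash)→1320, (B,merge)→1520, (A,merge)→1540, (B,hash)→1560, (A,nl_idx)→4800, (B,nl)→8080 …(+1); best=1320 via (A,hash)
  {ABC}: card=100000; try (B,hash)→4160, (C,hash)→5920, (B,merge)→25560, (C,merge)→53670, (C,nl_idx)→125320, (B,nl)→200760 …(+1); best=4160 via (B,hash)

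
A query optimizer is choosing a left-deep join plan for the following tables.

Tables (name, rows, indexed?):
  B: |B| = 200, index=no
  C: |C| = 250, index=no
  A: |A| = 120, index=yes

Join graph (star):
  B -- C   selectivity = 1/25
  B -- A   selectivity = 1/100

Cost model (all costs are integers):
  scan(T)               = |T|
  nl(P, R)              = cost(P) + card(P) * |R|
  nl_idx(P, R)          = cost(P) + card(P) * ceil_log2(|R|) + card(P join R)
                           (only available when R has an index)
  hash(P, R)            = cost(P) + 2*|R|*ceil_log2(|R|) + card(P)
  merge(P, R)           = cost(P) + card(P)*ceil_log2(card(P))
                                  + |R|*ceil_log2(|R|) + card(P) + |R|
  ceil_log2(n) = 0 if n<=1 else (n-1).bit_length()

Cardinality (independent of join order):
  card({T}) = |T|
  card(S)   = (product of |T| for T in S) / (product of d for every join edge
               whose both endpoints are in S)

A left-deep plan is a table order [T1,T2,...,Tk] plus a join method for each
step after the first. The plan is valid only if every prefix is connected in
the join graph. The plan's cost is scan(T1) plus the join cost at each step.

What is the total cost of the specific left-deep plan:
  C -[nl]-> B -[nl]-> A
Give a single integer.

290250

step 1: scan C: cost=250, card=250
step 2: join B via nl
    card(P join B) = 250*200/(25) = 2000
    cost = 250 + 250*200 = 50250
step 3: join A via nl
    card(P join A) = 2000*120/(100) = 2400
    cost = 50250 + 2000*120 = 290250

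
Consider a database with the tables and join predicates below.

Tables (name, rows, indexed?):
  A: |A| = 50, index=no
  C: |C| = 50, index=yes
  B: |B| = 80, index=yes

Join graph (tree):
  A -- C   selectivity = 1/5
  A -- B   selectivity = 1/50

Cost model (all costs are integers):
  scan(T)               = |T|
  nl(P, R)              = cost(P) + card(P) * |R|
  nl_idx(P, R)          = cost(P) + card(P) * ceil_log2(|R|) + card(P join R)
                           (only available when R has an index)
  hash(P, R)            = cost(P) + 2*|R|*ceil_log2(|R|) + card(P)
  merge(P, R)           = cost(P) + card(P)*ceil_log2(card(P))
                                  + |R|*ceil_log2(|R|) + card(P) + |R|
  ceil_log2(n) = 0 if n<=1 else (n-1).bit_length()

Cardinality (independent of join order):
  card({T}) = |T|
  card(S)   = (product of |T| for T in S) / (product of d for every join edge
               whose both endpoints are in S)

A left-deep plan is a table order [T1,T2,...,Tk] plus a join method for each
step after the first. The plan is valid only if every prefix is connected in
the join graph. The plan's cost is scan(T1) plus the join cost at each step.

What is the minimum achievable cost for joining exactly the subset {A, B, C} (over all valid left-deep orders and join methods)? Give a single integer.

1160

Selinger DP over subsets of {A,B,C}:
  {A}: scan cost=50, card=50
  {C}: scan cost=50, card=50
  {B}: scan cost=80, card=80
  {AC}: card=500; try (C,hash)→700, (A,hash)→700, (C,merge)→750, (A,merge)→750, (C,nl_idx)→850, (C,nl)→2550 …(+1); best=700 via (C,hash)
  {AB}: card=80; try (B,nl_idx)→480, (A,hash)→760, (B,merge)→1040, (A,merge)→1070, (B,hash)→1220, (B,nl)→4050 …(+1); best=480 via (B,nl_idx)
  {ABC}: card=800; try (C,hash)→1160, (C,merge)→1470, (C,nl_idx)→1760, (B,hash)→2320, (C,nl)→4480, (B,nl_idx)→5000 …(+2); best=1160 via (C,hash)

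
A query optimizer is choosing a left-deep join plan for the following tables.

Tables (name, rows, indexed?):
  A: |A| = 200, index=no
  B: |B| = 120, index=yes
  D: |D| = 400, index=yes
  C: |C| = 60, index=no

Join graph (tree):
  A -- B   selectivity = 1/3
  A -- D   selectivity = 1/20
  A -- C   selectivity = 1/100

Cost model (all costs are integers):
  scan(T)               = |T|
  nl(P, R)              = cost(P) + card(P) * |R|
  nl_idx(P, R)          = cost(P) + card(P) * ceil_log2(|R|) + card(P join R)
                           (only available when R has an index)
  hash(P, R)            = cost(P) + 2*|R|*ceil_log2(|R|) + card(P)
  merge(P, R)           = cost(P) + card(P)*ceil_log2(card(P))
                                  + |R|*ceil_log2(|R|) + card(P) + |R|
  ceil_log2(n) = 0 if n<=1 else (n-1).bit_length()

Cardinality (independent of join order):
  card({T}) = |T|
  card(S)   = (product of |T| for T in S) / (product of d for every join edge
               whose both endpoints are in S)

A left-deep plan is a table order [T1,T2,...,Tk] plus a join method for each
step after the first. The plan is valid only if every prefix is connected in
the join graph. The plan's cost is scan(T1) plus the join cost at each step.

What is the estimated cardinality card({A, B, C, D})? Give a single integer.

Tables in S: A(200), B(120), C(60), D(400)
Edges inside S: A-B(d=3), A-D(d=20), A-C(d=100)
numerator = 200 * 120 * 60 * 400 = 576000000
denominator = 3 * 20 * 100 = 6000
card(S) = 576000000 / 6000 = 96000

96000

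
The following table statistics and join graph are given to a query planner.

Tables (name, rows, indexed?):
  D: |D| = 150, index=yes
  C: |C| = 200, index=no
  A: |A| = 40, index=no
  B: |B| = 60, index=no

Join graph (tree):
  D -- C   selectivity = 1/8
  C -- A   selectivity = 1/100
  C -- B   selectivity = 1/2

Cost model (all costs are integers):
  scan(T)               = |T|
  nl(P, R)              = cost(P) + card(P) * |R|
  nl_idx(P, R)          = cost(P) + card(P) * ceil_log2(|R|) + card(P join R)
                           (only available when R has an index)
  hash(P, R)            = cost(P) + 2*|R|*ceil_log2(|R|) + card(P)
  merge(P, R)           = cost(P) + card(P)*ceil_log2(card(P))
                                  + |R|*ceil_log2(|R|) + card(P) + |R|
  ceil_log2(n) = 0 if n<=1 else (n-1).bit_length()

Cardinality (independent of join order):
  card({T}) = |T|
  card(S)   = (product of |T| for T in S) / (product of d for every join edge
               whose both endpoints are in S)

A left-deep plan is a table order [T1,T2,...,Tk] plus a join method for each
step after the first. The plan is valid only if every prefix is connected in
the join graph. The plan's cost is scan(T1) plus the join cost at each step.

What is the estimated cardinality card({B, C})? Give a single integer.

Tables in S: B(60), C(200)
Edges inside S: C-B(d=2)
numerator = 60 * 200 = 12000
denominator = 2 = 2
card(S) = 12000 / 2 = 6000

6000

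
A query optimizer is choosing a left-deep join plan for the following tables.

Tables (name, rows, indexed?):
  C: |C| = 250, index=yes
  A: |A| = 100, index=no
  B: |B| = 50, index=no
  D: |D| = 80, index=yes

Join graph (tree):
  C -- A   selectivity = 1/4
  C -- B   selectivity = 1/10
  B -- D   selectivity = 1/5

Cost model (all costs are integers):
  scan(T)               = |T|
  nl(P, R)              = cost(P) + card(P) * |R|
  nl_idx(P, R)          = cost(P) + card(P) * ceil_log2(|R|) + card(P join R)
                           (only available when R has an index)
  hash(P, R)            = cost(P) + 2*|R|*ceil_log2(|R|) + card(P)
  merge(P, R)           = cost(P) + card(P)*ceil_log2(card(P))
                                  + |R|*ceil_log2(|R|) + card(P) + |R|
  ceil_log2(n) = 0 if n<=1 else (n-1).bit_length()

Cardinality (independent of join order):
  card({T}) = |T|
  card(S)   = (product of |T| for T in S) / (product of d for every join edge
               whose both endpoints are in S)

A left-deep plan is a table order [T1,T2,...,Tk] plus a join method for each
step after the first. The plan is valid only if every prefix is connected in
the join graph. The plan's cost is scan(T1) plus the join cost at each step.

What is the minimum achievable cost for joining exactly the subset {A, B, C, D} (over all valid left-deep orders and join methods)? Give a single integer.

Selinger DP over subsets of {A,B,C,D}:
  {C}: scan cost=250, card=250
  {A}: scan cost=100, card=100
  {B}: scan cost=50, card=50
  {D}: scan cost=80, card=80
  {AC}: card=6250; try (A,hash)→1900, (C,merge)→3150, (A,merge)→3300, (C,hash)→4200, (C,nl_idx)→7150, (C,nl)→25100 …(+1); best=1900 via (A,hash)
  {BC}: card=1250; try (B,hash)→1100, (C,nl_idx)→1700, (C,merge)→2650, (B,merge)→2850, (C,hash)→4100, (C,nl)→12550 …(+1); best=1100 via (B,hash)
  {BD}: card=800; try (B,hash)→760, (D,merge)→1040, (B,merge)→1070, (D,nl_idx)→1200, (D,hash)→1220, (D,nl)→4050 …(+1); best=760 via (B,hash)
  {ABC}: card=31250; try (A,hash)→3750, (B,hash)→8750, (A,merge)→16900, (B,merge)→89750, (A,nl)→126100, (B,nl)→314400; best=3750 via (A,hash)
  {BCD}: card=20000; try (D,hash)→3470, (C,hash)→5560, (C,merge)→11810, (D,merge)→16740, (C,nl_idx)→27160, (D,nl_idx)→29850 …(+2); best=3470 via (D,hash)
  {ABCD}: card=500000; try (A,hash)→24870, (D,hash)→36120, (A,merge)→324270, (D,merge)→504390, (D,nl_idx)→722500, (A,nl)→2003470 …(+1); best=24870 via (A,hash)

24870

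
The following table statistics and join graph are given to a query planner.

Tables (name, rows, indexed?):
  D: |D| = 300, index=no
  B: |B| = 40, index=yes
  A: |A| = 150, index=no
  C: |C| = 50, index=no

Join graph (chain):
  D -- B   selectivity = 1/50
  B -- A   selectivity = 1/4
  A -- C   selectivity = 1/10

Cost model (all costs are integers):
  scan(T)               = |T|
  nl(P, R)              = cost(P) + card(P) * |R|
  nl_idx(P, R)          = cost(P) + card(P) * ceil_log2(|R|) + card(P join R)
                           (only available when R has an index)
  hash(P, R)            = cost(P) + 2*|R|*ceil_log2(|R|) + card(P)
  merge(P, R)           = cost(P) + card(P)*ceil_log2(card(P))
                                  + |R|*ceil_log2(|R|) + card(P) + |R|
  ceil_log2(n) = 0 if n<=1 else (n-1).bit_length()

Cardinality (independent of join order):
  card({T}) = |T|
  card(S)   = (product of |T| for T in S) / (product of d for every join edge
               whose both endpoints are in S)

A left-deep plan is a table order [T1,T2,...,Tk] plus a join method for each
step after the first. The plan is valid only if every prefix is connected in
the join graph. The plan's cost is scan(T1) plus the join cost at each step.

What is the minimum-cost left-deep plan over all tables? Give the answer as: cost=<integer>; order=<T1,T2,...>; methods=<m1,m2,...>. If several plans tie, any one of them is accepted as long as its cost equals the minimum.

Selinger DP (subsets sized 1..n):
  {D}: scan cost=300, card=300
  {B}: scan cost=40, card=40
  {A}: scan cost=150, card=150
  {C}: scan cost=50, card=50
  {BD}: card=240; try (B,hash)→1080, (B,nl_idx)→2340, (D,merge)→3320, (B,merge)→3580, (D,hash)→5480, (D,nl)→12040 …(+1); best=1080 via (B,hash)
  {AB}: card=1500; try (B,hash)→780, (A,merge)→1670, (B,merge)→1780, (A,hash)→2480, (B,nl_idx)→2550, (A,nl)→6040 …(+1); best=780 via (B,hash)
  {AC}: card=750; try (C,hash)→900, (A,merge)→1750, (C,merge)→1850, (A,hash)→2500, (A,nl)→7550, (C,nl)→7650; best=900 via (C,hash)
  {ABD}: card=9000; try (A,hash)→3720, (A,merge)→4590, (D,hash)→7680, (D,merge)→21780, (A,nl)→37080, (D,nl)→450780; best=3720 via (A,hash)
  {ABC}: card=7500; try (B,hash)→2130, (C,hash)→2880, (B,merge)→9430, (B,nl_idx)→12900, (C,merge)→19130, (B,nl)→30900 …(+1); best=2130 via (B,hash)
  {ABCD}: card=45000; try (C,hash)→13320, (D,hash)→15030, (D,merge)→110130, (C,merge)→139070, (C,nl)→453720, (D,nl)→2252130; best=13320 via (C,hash)

cost=13320; order=D,B,A,C; methods=hash,hash,hash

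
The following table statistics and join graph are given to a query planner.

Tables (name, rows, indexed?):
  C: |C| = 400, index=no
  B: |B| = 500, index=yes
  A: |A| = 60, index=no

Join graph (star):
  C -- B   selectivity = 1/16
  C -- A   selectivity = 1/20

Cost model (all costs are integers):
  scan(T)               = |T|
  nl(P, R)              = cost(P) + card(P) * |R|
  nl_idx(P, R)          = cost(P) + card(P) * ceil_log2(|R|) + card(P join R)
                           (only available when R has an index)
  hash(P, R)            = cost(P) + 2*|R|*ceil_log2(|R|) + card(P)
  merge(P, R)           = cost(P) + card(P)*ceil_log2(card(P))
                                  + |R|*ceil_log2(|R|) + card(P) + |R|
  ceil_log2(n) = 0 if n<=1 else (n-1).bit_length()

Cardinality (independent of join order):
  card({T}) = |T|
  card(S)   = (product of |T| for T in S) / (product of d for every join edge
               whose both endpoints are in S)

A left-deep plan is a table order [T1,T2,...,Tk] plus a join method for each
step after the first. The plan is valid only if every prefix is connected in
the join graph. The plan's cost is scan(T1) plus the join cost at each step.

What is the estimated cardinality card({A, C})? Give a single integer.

Tables in S: A(60), C(400)
Edges inside S: C-A(d=20)
numerator = 60 * 400 = 24000
denominator = 20 = 20
card(S) = 24000 / 20 = 1200

1200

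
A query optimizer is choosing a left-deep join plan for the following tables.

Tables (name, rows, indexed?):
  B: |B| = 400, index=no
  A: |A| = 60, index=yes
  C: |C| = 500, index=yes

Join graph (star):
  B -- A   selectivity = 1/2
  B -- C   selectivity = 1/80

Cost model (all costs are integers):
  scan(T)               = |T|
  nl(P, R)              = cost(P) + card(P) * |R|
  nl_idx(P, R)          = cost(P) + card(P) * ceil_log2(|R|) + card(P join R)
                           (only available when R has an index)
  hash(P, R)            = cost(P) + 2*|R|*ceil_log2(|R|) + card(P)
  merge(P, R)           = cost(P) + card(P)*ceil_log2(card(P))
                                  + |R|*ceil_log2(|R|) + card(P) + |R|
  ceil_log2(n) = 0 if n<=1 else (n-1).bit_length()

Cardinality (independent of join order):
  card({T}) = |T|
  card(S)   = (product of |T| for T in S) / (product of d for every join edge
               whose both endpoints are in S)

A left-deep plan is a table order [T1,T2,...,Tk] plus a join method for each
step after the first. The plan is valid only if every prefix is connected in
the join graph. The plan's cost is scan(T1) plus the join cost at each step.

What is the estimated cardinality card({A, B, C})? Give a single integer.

75000

Tables in S: A(60), B(400), C(500)
Edges inside S: B-A(d=2), B-C(d=80)
numerator = 60 * 400 * 500 = 12000000
denominator = 2 * 80 = 160
card(S) = 12000000 / 160 = 75000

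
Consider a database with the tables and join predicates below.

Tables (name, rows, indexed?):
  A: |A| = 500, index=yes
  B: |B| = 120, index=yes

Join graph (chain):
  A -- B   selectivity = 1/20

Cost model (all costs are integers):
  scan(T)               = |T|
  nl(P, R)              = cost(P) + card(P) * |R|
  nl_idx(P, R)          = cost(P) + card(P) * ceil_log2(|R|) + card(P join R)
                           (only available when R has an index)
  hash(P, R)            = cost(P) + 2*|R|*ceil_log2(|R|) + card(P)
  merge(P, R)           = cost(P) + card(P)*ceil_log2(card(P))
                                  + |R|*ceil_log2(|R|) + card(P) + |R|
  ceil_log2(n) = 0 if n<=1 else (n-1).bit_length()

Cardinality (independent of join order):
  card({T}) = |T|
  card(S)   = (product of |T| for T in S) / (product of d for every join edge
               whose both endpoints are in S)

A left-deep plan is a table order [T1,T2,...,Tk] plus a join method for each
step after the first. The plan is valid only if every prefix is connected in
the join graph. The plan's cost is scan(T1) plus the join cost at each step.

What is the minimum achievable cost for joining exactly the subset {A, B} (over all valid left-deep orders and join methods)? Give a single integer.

Selinger DP over subsets of {A,B}:
  {A}: scan cost=500, card=500
  {B}: scan cost=120, card=120
  {AB}: card=3000; try (B,hash)→2680, (A,nl_idx)→4200, (A,merge)→6080, (B,merge)→6460, (B,nl_idx)→7000, (A,hash)→9240 …(+2); best=2680 via (B,hash)

2680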